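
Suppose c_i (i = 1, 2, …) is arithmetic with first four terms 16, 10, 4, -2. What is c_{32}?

Common difference d = -6.
c_i = 16 + (i - 1)·(-6).
c_{32} = 16 + 31·(-6) = -170.

-170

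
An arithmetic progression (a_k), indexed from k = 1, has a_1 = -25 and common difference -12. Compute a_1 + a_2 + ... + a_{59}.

a_k = -25 + (k - 1)·(-12).
a_{59} = -721; S = 59·(-25 + (-721))/2 = -22007.

-22007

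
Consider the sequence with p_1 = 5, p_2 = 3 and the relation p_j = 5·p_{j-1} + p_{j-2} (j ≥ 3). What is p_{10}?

Step forward from the initial values:
p_3 = 20;  p_4 = 103;  p_5 = 535;  p_6 = 2778;  p_7 = 14425;  p_8 = 74903;  p_9 = 388940;  p_{10} = 2019603.

2019603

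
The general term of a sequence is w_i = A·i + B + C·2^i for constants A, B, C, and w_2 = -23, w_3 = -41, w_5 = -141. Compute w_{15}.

-131105

At i = 2, 3, 5: 2A + B + 4C = -23; 3A + B + 8C = -41; 5A + B + 32C = -141.
Subtracting the first from the second: A + 4C = -18.
Subtracting the second from the third: 2A + 24C = -100.
Solving: C = -4, A = -2, then B = -3.
Hence w_{15} = -2·15 + (-3) + (-4)·32768 = -131105.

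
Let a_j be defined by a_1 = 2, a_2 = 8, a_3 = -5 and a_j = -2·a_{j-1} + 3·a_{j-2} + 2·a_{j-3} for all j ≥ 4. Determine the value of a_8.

1926

Iterate the recurrence:
a_4 = 38, a_5 = -75, a_6 = 254, a_7 = -657, a_8 = 1926.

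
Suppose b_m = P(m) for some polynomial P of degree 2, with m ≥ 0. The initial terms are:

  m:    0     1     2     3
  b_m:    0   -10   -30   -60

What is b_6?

-210

1st diffs: -10, -20, -30.
2nd diffs: -10, -10 (constant).
So b_m = -5m^2 - 5m.
Evaluating at m = 6 gives b_6 = -210.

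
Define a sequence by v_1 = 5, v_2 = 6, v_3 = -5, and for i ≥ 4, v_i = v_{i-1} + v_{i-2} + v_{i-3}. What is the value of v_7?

21

Step forward from the initial values:
v_4 = 6, v_5 = 7, v_6 = 8, v_7 = 21.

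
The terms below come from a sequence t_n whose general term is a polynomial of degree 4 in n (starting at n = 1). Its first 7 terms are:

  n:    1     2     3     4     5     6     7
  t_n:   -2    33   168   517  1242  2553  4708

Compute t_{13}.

55858

1st diffs: 35, 135, 349, 725, 1311, 2155.
2nd diffs: 100, 214, 376, 586, 844.
3rd diffs: 114, 162, 210, 258.
4th diffs: 48, 48, 48 (constant).
Newton forward-difference form: t_n = -2 + 35·C(n-1,1) + 100·C(n-1,2) + 114·C(n-1,3) + 48·C(n-1,4).
At n = 13: n-1 = 12, so t_{13} = -2 + 420 + 6600 + 25080 + 23760 = 55858.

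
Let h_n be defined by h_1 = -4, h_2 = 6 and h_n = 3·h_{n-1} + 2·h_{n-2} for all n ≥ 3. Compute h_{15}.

48105730

Step forward from the initial values:
h_3 = 10; h_4 = 42; h_5 = 146; …; h_{12} = 1064826; h_{13} = 3792434; h_{14} = 13506954; h_{15} = 48105730.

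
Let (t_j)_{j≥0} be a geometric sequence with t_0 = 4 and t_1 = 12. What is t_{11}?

708588

Common ratio r = 3.
t_j = 4·3^(j-0).
t_{11} = 4·3^11 = 708588.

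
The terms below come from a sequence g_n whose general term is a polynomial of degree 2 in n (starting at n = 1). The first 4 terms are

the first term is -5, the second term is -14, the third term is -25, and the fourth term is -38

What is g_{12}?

1st diffs: -9, -11, -13.
2nd diffs: -2, -2 (constant).
Newton forward-difference form: g_n = -5 + (-9)·C(n-1,1) + (-2)·C(n-1,2).
At n = 12: n-1 = 11, so g_{12} = -5 - 99 - 110 = -214.

-214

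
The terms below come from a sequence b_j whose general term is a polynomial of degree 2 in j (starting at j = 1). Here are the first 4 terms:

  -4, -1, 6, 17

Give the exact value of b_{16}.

461

1st diffs: 3, 7, 11.
2nd diffs: 4, 4 (constant).
Newton forward-difference form: b_j = -4 + 3·C(j-1,1) + 4·C(j-1,2).
At j = 16: j-1 = 15, so b_{16} = -4 + 45 + 420 = 461.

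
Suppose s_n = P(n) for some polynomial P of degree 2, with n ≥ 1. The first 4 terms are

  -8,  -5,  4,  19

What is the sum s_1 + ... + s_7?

217

1st diffs: 3, 9, 15.
2nd diffs: 6, 6 (constant).
So s_n = 3n^2 - 6n - 5.
Continuing: 40, 67, 100.
Summing n = 1..7 (7 terms) gives 217.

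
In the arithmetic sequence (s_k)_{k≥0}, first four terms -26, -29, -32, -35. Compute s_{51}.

Common difference d = -3.
s_k = -26 + (k - 0)·(-3).
s_{51} = -26 + 51·(-3) = -179.

-179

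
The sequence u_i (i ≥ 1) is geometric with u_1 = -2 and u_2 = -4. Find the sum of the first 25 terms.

Common ratio r = 2.
u_i = (-2)·2^(i-1).
S = (-2)·(2^25 - 1)/(2 - 1) = (-2)·(33554432 - 1)/(1) = -67108862.

-67108862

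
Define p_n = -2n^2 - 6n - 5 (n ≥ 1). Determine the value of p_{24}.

-1301

p_{24} = -2·24^2 - 6·24 - 5 = -1301.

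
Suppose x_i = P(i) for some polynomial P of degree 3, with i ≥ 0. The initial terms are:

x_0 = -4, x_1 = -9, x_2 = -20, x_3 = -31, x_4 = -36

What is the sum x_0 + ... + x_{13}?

3311

1st diffs: -5, -11, -11, -5.
2nd diffs: -6, 0, 6.
3rd diffs: 6, 6 (constant).
Newton forward-difference form: x_i = -4 + (-5)·C(i,1) + (-6)·C(i,2) + 6·C(i,3).
Continuing: …, -29, -4, 45, 124, …, x_{13} = 1179.
Summing i = 0..13 (14 terms) gives 3311.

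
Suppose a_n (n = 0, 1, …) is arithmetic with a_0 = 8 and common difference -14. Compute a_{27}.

a_n = 8 + (n - 0)·(-14).
a_{27} = 8 + 27·(-14) = -370.

-370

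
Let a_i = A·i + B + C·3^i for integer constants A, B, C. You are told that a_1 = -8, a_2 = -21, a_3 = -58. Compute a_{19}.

-2324522954

Plug in i = 1, 2, 3: A + B + 3C = -8; 2A + B + 9C = -21; 3A + B + 27C = -58.
Subtracting the first from the second: A + 6C = -13.
Subtracting the second from the third: A + 18C = -37.
Solving: C = -2, A = -1, then B = -1.
So a_i = -1·i + (-1) + (-2)·3^i; at i=19 this is -2324522954.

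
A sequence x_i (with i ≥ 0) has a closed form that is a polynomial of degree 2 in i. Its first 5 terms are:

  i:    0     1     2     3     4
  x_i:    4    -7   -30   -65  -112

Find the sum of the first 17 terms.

1st diffs: -11, -23, -35, -47.
2nd diffs: -12, -12, -12 (constant).
Newton forward-difference form: x_i = 4 + (-11)·C(i,1) + (-12)·C(i,2).
Continuing: …, -171, -242, -325, -420, …, x_{16} = -1612.
Summing i = 0..16 (17 terms) gives -9588.

-9588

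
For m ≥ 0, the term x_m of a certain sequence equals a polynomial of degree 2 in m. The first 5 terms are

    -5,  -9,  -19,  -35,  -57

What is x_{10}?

1st diffs: -4, -10, -16, -22.
2nd diffs: -6, -6, -6 (constant).
So x_m = -3m^2 - m - 5.
Evaluating at m = 10 gives x_{10} = -315.

-315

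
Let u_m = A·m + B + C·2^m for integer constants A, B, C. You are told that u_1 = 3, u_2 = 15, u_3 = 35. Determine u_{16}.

262199

The three given values yield: A + B + 2C = 3; 2A + B + 4C = 15; 3A + B + 8C = 35.
Subtracting the first from the second: A + 2C = 12.
Subtracting the second from the third: A + 4C = 20.
Solving: C = 4, A = 4, then B = -9.
So u_m = 4·m + (-9) + 4·2^m; at m=16 this is 262199.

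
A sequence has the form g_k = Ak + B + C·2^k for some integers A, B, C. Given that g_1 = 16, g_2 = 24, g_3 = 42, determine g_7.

634

Write the equations: A + B + 2C = 16; 2A + B + 4C = 24; 3A + B + 8C = 42.
Subtracting the first from the second: A + 2C = 8.
Subtracting the second from the third: A + 4C = 18.
Solving: C = 5, A = -2, then B = 8.
Therefore g_7 = -14 + 8 + 5·128 = 634.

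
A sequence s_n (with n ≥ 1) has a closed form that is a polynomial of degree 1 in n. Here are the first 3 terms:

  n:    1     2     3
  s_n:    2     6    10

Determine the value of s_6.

22

1st diffs: 4, 4 (constant).
So s_n = 4n - 2.
Evaluating at n = 6 gives s_6 = 22.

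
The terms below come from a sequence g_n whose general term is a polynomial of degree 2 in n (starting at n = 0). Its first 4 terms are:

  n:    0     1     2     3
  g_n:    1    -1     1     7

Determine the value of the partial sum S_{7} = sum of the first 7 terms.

105

1st diffs: -2, 2, 6.
2nd diffs: 4, 4 (constant).
Newton forward-difference form: g_n = 1 + (-2)·C(n,1) + 4·C(n,2).
Continuing: 17, 31, 49.
Summing n = 0..6 (7 terms) gives 105.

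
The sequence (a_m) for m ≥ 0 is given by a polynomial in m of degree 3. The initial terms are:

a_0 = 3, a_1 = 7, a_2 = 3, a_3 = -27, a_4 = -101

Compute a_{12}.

1st diffs: 4, -4, -30, -74.
2nd diffs: -8, -26, -44.
3rd diffs: -18, -18 (constant).
Newton forward-difference form: a_m = 3 + 4·C(m,1) + (-8)·C(m,2) + (-18)·C(m,3).
At m = 12: m = 12, so a_{12} = 3 + 48 - 528 - 3960 = -4437.

-4437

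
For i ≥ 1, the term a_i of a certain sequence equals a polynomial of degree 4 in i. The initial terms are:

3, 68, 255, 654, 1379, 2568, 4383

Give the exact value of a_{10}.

15564

1st diffs: 65, 187, 399, 725, 1189, 1815.
2nd diffs: 122, 212, 326, 464, 626.
3rd diffs: 90, 114, 138, 162.
4th diffs: 24, 24, 24 (constant).
So a_i = i^4 + 5i^3 + 6i^2 - 3i - 6.
Evaluating at i = 10 gives a_{10} = 15564.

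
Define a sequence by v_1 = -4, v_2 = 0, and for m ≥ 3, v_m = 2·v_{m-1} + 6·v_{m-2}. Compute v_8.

Compute successive terms:
v_3 = -24; v_4 = -48; v_5 = -240; v_6 = -768; v_7 = -2976; v_8 = -10560.

-10560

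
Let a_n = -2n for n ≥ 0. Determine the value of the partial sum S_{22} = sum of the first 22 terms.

Over n = 0..21: Σn = 231.
Total = (-2)·231 = -462.

-462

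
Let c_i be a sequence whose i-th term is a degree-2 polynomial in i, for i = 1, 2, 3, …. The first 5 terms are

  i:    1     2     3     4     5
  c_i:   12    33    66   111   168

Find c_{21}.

1st diffs: 21, 33, 45, 57.
2nd diffs: 12, 12, 12 (constant).
Newton forward-difference form: c_i = 12 + 21·C(i-1,1) + 12·C(i-1,2).
At i = 21: i-1 = 20, so c_{21} = 12 + 420 + 2280 = 2712.

2712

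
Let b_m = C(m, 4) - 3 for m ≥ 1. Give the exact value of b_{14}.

998

C(14, 4) = 1001, so b_{14} = 998.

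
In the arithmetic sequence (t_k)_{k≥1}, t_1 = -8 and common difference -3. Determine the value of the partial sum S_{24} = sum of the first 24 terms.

-1020

t_k = -8 + (k - 1)·(-3).
t_{24} = -77; S = 24·(-8 + (-77))/2 = -1020.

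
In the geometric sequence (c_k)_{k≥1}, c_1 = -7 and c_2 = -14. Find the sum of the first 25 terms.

Common ratio r = 2.
c_k = (-7)·2^(k-1).
S = (-7)·(2^25 - 1)/(2 - 1) = (-7)·(33554432 - 1)/(1) = -234881017.

-234881017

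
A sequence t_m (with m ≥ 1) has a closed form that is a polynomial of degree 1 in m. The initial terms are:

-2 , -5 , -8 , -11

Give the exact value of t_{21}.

-62

1st diffs: -3, -3, -3 (constant).
So t_m = -3m + 1.
Evaluating at m = 21 gives t_{21} = -62.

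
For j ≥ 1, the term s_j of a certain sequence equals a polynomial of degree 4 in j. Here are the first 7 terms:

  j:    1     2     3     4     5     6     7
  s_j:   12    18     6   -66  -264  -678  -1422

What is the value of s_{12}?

1st diffs: 6, -12, -72, -198, -414, -744.
2nd diffs: -18, -60, -126, -216, -330.
3rd diffs: -42, -66, -90, -114.
4th diffs: -24, -24, -24 (constant).
Newton forward-difference form: s_j = 12 + 6·C(j-1,1) + (-18)·C(j-1,2) + (-42)·C(j-1,3) + (-24)·C(j-1,4).
At j = 12: j-1 = 11, so s_{12} = 12 + 66 - 990 - 6930 - 7920 = -15762.

-15762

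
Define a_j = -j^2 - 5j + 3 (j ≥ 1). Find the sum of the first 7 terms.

Over j = 1..7: Σj = 28, Σj² = 140.
Total = (-1)·140 + (-5)·28 + (3)·7 = -259.

-259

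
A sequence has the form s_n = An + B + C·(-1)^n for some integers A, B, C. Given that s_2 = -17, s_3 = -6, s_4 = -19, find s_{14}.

At n = 2, 3, 4: 2A + B + C = -17; 3A + B - C = -6; 4A + B + C = -19.
Subtracting the first from the second: A - 2C = 11.
Subtracting the second from the third: A + 2C = -13.
Solving: C = -6, A = -1, then B = -9.
So s_n = -1·n + (-9) + (-6)·(-1)^n; at n=14 this is -29.

-29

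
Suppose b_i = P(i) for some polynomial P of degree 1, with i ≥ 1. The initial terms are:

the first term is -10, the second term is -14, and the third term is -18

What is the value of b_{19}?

1st diffs: -4, -4 (constant).
So b_i = -4i - 6.
Evaluating at i = 19 gives b_{19} = -82.

-82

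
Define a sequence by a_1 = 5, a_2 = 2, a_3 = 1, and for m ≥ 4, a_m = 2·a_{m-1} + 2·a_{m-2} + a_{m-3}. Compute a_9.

Compute successive terms:
a_4 = 11; a_5 = 26; a_6 = 75; a_7 = 213; a_8 = 602; a_9 = 1705.

1705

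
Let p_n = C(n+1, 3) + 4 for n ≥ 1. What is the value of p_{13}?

368

C(14, 3) = 364, so p_{13} = 368.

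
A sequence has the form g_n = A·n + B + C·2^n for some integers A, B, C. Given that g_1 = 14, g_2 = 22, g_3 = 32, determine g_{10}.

At n = 1, 2, 3: A + B + 2C = 14; 2A + B + 4C = 22; 3A + B + 8C = 32.
Subtracting the first from the second: A + 2C = 8.
Subtracting the second from the third: A + 4C = 10.
Solving: C = 1, A = 6, then B = 6.
Hence g_{10} = 6·10 + 6 + 1·1024 = 1090.

1090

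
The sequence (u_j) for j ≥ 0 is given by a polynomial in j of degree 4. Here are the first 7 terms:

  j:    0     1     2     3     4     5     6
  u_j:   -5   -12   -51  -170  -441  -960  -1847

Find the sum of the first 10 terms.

-20333

1st diffs: -7, -39, -119, -271, -519, -887.
2nd diffs: -32, -80, -152, -248, -368.
3rd diffs: -48, -72, -96, -120.
4th diffs: -24, -24, -24 (constant).
Newton forward-difference form: u_j = -5 + (-7)·C(j,1) + (-32)·C(j,2) + (-48)·C(j,3) + (-24)·C(j,4).
Continuing: -3246, -5325, -8276.
Summing j = 0..9 (10 terms) gives -20333.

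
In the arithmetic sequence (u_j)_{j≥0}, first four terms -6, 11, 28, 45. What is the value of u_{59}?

997

Common difference d = 17.
u_j = -6 + (j - 0)·17.
u_{59} = -6 + 59·17 = 997.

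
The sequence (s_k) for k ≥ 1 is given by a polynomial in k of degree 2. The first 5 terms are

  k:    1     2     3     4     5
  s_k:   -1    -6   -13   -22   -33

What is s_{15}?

1st diffs: -5, -7, -9, -11.
2nd diffs: -2, -2, -2 (constant).
Newton forward-difference form: s_k = -1 + (-5)·C(k-1,1) + (-2)·C(k-1,2).
At k = 15: k-1 = 14, so s_{15} = -1 - 70 - 182 = -253.

-253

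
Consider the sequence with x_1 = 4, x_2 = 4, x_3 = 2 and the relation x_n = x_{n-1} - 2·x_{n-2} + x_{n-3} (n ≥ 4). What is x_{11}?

Applying the relation repeatedly:
x_4 = -2;  x_5 = -2;  x_6 = 4;  x_7 = 6;  x_8 = -4;  x_9 = -12;  x_{10} = 2;  x_{11} = 22.

22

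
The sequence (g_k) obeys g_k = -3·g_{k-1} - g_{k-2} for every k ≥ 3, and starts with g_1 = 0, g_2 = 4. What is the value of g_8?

Compute successive terms:
g_3 = -12  g_4 = 32  g_5 = -84  g_6 = 220  g_7 = -576  g_8 = 1508.

1508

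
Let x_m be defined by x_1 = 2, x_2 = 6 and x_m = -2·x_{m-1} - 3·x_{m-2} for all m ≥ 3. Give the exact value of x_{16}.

Applying the relation repeatedly:
x_3 = -18;  x_4 = 18;  x_5 = 18;  …;  x_{13} = 4338;  x_{14} = -3546;  x_{15} = -5922;  x_{16} = 22482.

22482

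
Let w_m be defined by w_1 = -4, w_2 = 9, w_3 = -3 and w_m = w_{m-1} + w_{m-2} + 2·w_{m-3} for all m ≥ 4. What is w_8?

45

Applying the relation repeatedly:
w_4 = -2, w_5 = 13, w_6 = 5, w_7 = 14, w_8 = 45.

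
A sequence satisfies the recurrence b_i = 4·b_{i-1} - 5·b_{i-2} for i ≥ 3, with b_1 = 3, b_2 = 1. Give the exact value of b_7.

Compute successive terms:
b_3 = -11; b_4 = -49; b_5 = -141; b_6 = -319; b_7 = -571.

-571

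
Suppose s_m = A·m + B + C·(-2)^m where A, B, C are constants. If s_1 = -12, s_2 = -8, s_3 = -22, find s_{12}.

Write the equations: A + B - 2C = -12; 2A + B + 4C = -8; 3A + B - 8C = -22.
Subtracting the first from the second: A + 6C = 4.
Subtracting the second from the third: A - 12C = -14.
Solving: C = 1, A = -2, then B = -8.
So s_m = -2·m + (-8) + 1·(-2)^m; at m=12 this is 4064.

4064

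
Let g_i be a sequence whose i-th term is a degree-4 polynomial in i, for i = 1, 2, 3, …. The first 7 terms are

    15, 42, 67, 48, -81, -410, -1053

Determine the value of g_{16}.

1st diffs: 27, 25, -19, -129, -329, -643.
2nd diffs: -2, -44, -110, -200, -314.
3rd diffs: -42, -66, -90, -114.
4th diffs: -24, -24, -24 (constant).
Newton forward-difference form: g_i = 15 + 27·C(i-1,1) + (-2)·C(i-1,2) + (-42)·C(i-1,3) + (-24)·C(i-1,4).
At i = 16: i-1 = 15, so g_{16} = 15 + 405 - 210 - 19110 - 32760 = -51660.

-51660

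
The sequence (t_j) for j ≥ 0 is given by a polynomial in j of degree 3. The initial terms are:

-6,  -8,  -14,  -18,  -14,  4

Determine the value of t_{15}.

2274

1st diffs: -2, -6, -4, 4, 18.
2nd diffs: -4, 2, 8, 14.
3rd diffs: 6, 6, 6 (constant).
So t_j = j^3 - 5j^2 + 2j - 6.
Evaluating at j = 15 gives t_{15} = 2274.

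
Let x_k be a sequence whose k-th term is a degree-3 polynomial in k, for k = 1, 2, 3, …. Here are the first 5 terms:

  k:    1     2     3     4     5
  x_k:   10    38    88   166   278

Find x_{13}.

1st diffs: 28, 50, 78, 112.
2nd diffs: 22, 28, 34.
3rd diffs: 6, 6 (constant).
Newton forward-difference form: x_k = 10 + 28·C(k-1,1) + 22·C(k-1,2) + 6·C(k-1,3).
At k = 13: k-1 = 12, so x_{13} = 10 + 336 + 1452 + 1320 = 3118.

3118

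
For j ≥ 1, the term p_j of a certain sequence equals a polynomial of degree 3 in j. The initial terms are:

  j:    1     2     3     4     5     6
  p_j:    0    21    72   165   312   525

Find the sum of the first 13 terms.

1st diffs: 21, 51, 93, 147, 213.
2nd diffs: 30, 42, 54, 66.
3rd diffs: 12, 12, 12 (constant).
Newton forward-difference form: p_j = 21·C(j-1,1) + 30·C(j-1,2) + 12·C(j-1,3).
Continuing: …, 816, 1197, 1680, 2277, …, p_{13} = 4872.
Summing j = 1..13 (13 terms) gives 18798.

18798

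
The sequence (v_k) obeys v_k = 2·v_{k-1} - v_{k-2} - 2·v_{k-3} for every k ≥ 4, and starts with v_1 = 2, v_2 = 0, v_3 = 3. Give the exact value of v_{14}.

362

v_4 = 2;  v_5 = 1;  v_6 = -6;  …;  v_{11} = 95;  v_{12} = 250;  v_{13} = 401;  v_{14} = 362.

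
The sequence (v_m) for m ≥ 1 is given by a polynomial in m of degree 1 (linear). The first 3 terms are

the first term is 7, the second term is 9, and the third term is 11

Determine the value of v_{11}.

1st diffs: 2, 2 (constant).
So v_m = 2m + 5.
Evaluating at m = 11 gives v_{11} = 27.

27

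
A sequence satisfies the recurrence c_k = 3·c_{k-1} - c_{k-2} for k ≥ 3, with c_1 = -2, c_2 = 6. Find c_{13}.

313630

Iterate the recurrence:
c_3 = 20, c_4 = 54, c_5 = 142, …, c_{10} = 17478, c_{11} = 45758, c_{12} = 119796, c_{13} = 313630.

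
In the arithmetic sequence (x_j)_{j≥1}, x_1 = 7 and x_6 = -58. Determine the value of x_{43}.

Common difference d = (-58 - 7) / (6 - 1) = -13.
x_j = 7 + (j - 1)·(-13).
x_{43} = 7 + 42·(-13) = -539.

-539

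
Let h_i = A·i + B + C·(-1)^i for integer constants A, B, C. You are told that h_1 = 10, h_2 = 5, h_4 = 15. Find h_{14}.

Plug in i = 1, 2, 4: A + B - C = 10; 2A + B + C = 5; 4A + B + C = 15.
Subtracting the first from the second: A + 2C = -5.
Subtracting the second from the third: 2A = 10.
Solving: C = -5, A = 5, then B = 0.
So h_i = 5·i + 0 + (-5)·(-1)^i; at i=14 this is 65.

65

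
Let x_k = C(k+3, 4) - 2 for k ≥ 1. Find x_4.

C(7, 4) = 35, so x_4 = 33.

33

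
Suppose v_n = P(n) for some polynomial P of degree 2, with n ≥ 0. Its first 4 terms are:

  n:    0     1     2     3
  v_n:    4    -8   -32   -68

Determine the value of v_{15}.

1st diffs: -12, -24, -36.
2nd diffs: -12, -12 (constant).
Newton forward-difference form: v_n = 4 + (-12)·C(n,1) + (-12)·C(n,2).
At n = 15: n = 15, so v_{15} = 4 - 180 - 1260 = -1436.

-1436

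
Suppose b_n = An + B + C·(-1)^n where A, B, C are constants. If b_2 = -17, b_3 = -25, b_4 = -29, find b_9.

-61

The three given values yield: 2A + B + C = -17; 3A + B - C = -25; 4A + B + C = -29.
Subtracting the first from the second: A - 2C = -8.
Subtracting the second from the third: A + 2C = -4.
Solving: C = 1, A = -6, then B = -6.
Hence b_9 = -6·9 + (-6) + 1·(-1) = -61.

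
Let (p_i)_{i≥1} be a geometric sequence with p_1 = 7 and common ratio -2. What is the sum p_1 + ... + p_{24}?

-39146835

p_i = 7·(-2)^(i-1).
S = 7·((-2)^24 - 1)/(-2 - 1) = 7·(16777216 - 1)/(-3) = -39146835.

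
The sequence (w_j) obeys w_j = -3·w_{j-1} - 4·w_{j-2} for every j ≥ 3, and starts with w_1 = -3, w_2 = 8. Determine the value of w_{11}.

w_3 = -12  w_4 = 4  w_5 = 36  w_6 = -124  w_7 = 228  w_8 = -188  w_9 = -348  w_{10} = 1796  w_{11} = -3996.

-3996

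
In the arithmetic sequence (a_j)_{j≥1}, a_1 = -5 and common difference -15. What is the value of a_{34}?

a_j = -5 + (j - 1)·(-15).
a_{34} = -5 + 33·(-15) = -500.

-500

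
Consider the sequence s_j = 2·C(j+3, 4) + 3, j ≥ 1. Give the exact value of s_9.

993

C(12, 4) = 495, so s_9 = 993.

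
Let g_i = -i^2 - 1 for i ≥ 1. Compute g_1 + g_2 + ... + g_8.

Over i = 1..8: Σi = 36, Σi² = 204.
Total = (-1)·204 + (-1)·8 = -212.

-212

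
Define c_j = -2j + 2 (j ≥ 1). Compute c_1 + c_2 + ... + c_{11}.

Over j = 1..11: Σj = 66.
Total = (-2)·66 + (2)·11 = -110.

-110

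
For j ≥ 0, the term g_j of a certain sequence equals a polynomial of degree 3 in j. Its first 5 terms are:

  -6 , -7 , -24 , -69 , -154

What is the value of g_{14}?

-5844

1st diffs: -1, -17, -45, -85.
2nd diffs: -16, -28, -40.
3rd diffs: -12, -12 (constant).
Newton forward-difference form: g_j = -6 + (-1)·C(j,1) + (-16)·C(j,2) + (-12)·C(j,3).
At j = 14: j = 14, so g_{14} = -6 - 14 - 1456 - 4368 = -5844.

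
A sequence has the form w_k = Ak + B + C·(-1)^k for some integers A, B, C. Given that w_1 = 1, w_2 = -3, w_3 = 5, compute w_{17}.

Plug in k = 1, 2, 3: A + B - C = 1; 2A + B + C = -3; 3A + B - C = 5.
Subtracting the first from the second: A + 2C = -4.
Subtracting the second from the third: A - 2C = 8.
Solving: C = -3, A = 2, then B = -4.
Therefore w_{17} = 34 + (-4) + (-3)·(-1) = 33.

33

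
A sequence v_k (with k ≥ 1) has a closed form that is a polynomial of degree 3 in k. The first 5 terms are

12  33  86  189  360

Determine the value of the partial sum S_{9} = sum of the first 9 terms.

1st diffs: 21, 53, 103, 171.
2nd diffs: 32, 50, 68.
3rd diffs: 18, 18 (constant).
So v_k = 3k^3 - 2k^2 + 6k + 5.
Continuing: 617, 978, 1461, 2084.
Summing k = 1..9 (9 terms) gives 5820.

5820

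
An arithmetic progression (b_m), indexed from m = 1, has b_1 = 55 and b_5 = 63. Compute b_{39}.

131

Common difference d = (63 - 55) / (5 - 1) = 2.
b_m = 55 + (m - 1)·2.
b_{39} = 55 + 38·2 = 131.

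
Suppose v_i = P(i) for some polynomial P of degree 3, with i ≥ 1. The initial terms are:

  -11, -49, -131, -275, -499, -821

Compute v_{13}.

-7331

1st diffs: -38, -82, -144, -224, -322.
2nd diffs: -44, -62, -80, -98.
3rd diffs: -18, -18, -18 (constant).
So v_i = -3i^3 - 4i^2 - 5i + 1.
Evaluating at i = 13 gives v_{13} = -7331.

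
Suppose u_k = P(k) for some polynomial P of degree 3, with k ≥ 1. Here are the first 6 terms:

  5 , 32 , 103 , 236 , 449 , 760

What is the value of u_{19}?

21911

1st diffs: 27, 71, 133, 213, 311.
2nd diffs: 44, 62, 80, 98.
3rd diffs: 18, 18, 18 (constant).
Newton forward-difference form: u_k = 5 + 27·C(k-1,1) + 44·C(k-1,2) + 18·C(k-1,3).
At k = 19: k-1 = 18, so u_{19} = 5 + 486 + 6732 + 14688 = 21911.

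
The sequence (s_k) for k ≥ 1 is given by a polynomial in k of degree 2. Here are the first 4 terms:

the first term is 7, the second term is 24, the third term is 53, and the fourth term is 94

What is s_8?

1st diffs: 17, 29, 41.
2nd diffs: 12, 12 (constant).
Newton forward-difference form: s_k = 7 + 17·C(k-1,1) + 12·C(k-1,2).
At k = 8: k-1 = 7, so s_8 = 7 + 119 + 252 = 378.

378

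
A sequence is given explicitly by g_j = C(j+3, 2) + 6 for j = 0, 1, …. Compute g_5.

C(8, 2) = 28, so g_5 = 34.

34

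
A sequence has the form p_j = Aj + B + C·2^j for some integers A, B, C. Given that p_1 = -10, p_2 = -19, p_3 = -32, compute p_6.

Plug in j = 1, 2, 3: A + B + 2C = -10; 2A + B + 4C = -19; 3A + B + 8C = -32.
Subtracting the first from the second: A + 2C = -9.
Subtracting the second from the third: A + 4C = -13.
Solving: C = -2, A = -5, then B = -1.
So p_j = -5·j + (-1) + (-2)·2^j; at j=6 this is -159.

-159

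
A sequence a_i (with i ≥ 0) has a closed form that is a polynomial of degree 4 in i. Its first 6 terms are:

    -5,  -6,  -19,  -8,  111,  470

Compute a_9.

8626

1st diffs: -1, -13, 11, 119, 359.
2nd diffs: -12, 24, 108, 240.
3rd diffs: 36, 84, 132.
4th diffs: 48, 48 (constant).
So a_i = 2i^4 - 6i^3 - 2i^2 + 5i - 5.
Evaluating at i = 9 gives a_9 = 8626.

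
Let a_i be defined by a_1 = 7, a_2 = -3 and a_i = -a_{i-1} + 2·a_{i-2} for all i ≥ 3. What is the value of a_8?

-423

Applying the relation repeatedly:
a_3 = 17;  a_4 = -23;  a_5 = 57;  a_6 = -103;  a_7 = 217;  a_8 = -423.
(Characteristic roots are 1 and -2.)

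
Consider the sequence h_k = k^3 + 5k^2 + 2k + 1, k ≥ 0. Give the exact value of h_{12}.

h_{12} = 1·12^3 + 5·12^2 + 2·12 + 1 = 2473.

2473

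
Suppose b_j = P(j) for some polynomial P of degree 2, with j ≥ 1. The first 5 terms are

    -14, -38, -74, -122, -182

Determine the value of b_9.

1st diffs: -24, -36, -48, -60.
2nd diffs: -12, -12, -12 (constant).
Newton forward-difference form: b_j = -14 + (-24)·C(j-1,1) + (-12)·C(j-1,2).
At j = 9: j-1 = 8, so b_9 = -14 - 192 - 336 = -542.

-542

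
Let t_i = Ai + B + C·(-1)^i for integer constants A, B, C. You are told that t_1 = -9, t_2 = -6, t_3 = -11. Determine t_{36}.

-40

Write the equations: A + B - C = -9; 2A + B + C = -6; 3A + B - C = -11.
Subtracting the first from the second: A + 2C = 3.
Subtracting the second from the third: A - 2C = -5.
Solving: C = 2, A = -1, then B = -6.
Hence t_{36} = -1·36 + (-6) + 2·1 = -40.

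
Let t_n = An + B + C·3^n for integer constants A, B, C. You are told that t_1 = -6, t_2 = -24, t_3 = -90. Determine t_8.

-26196

The three given values yield: A + B + 3C = -6; 2A + B + 9C = -24; 3A + B + 27C = -90.
Subtracting the first from the second: A + 6C = -18.
Subtracting the second from the third: A + 18C = -66.
Solving: C = -4, A = 6, then B = 0.
So t_n = 6·n + 0 + (-4)·3^n; at n=8 this is -26196.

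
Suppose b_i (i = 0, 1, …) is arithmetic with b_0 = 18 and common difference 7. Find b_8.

b_i = 18 + (i - 0)·7.
b_8 = 18 + 8·7 = 74.

74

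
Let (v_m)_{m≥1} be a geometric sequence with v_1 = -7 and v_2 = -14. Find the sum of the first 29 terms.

-3758096377

Common ratio r = 2.
v_m = (-7)·2^(m-1).
S = (-7)·(2^29 - 1)/(2 - 1) = (-7)·(536870912 - 1)/(1) = -3758096377.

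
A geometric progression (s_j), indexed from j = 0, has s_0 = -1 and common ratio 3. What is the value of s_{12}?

s_j = (-1)·3^(j-0).
s_{12} = (-1)·3^12 = -531441.

-531441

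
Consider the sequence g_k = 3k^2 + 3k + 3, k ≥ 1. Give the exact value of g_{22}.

g_{22} = 3·22^2 + 3·22 + 3 = 1521.

1521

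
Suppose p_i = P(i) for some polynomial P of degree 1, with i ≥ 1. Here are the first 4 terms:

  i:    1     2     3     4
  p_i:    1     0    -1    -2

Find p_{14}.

1st diffs: -1, -1, -1 (constant).
So p_i = -i + 2.
Evaluating at i = 14 gives p_{14} = -12.

-12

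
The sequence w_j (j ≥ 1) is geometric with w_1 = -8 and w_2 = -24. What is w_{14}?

Common ratio r = 3.
w_j = (-8)·3^(j-1).
w_{14} = (-8)·3^13 = -12754584.

-12754584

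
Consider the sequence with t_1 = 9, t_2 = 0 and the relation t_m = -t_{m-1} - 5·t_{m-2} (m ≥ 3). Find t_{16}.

Applying the relation repeatedly:
t_3 = -45; t_4 = 45; t_5 = 180; …; t_{13} = -113895; t_{14} = -136080; t_{15} = 705555; t_{16} = -25155.

-25155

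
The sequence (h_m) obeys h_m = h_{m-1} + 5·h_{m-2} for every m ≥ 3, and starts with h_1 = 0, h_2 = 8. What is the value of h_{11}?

h_3 = 8; h_4 = 48; h_5 = 88; h_6 = 328; h_7 = 768; h_8 = 2408; h_9 = 6248; h_{10} = 18288; h_{11} = 49528.

49528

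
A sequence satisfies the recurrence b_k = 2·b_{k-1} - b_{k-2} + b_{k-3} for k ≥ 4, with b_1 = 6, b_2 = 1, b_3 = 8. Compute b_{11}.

Compute successive terms:
b_4 = 21, b_5 = 35, b_6 = 57, b_7 = 100, b_8 = 178, b_9 = 313, b_{10} = 548, b_{11} = 961.

961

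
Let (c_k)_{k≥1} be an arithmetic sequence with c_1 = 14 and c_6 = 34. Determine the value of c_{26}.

Common difference d = (34 - 14) / (6 - 1) = 4.
c_k = 14 + (k - 1)·4.
c_{26} = 14 + 25·4 = 114.

114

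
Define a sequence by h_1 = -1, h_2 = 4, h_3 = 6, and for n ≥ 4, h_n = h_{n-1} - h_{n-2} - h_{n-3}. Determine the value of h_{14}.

Applying the relation repeatedly:
h_4 = 3; h_5 = -7; h_6 = -16; …; h_{11} = -10; h_{12} = -89; h_{13} = -119; h_{14} = -20.

-20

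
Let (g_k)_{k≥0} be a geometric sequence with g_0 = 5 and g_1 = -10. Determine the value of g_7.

-640

Common ratio r = -2.
g_k = 5·(-2)^(k-0).
g_7 = 5·(-2)^7 = -640.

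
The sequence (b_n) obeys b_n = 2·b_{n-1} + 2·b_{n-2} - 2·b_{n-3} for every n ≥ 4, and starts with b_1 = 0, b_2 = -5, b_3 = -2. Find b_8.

-396

Applying the relation repeatedly:
b_4 = -14  b_5 = -22  b_6 = -68  b_7 = -152  b_8 = -396.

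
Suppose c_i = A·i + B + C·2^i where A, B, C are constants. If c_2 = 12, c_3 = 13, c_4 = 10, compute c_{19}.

-524187

The three given values yield: 2A + B + 4C = 12; 3A + B + 8C = 13; 4A + B + 16C = 10.
Subtracting the first from the second: A + 4C = 1.
Subtracting the second from the third: A + 8C = -3.
Solving: C = -1, A = 5, then B = 6.
Hence c_{19} = 5·19 + 6 + (-1)·524288 = -524187.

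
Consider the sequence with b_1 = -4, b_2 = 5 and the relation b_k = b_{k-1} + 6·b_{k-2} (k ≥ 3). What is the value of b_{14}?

-928741

b_3 = -19; b_4 = 11; b_5 = -103; …; b_{11} = -38911; b_{12} = -99325; b_{13} = -332791; b_{14} = -928741.
(Characteristic roots are 3 and -2.)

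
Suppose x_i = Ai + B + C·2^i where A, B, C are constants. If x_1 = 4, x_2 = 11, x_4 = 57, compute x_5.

120

At i = 1, 2, 4: A + B + 2C = 4; 2A + B + 4C = 11; 4A + B + 16C = 57.
Subtracting the first from the second: A + 2C = 7.
Subtracting the second from the third: 2A + 12C = 46.
Solving: C = 4, A = -1, then B = -3.
So x_i = -1·i + (-3) + 4·2^i; at i=5 this is 120.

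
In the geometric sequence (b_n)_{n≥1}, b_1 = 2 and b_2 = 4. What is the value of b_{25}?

Common ratio r = 2.
b_n = 2·2^(n-1).
b_{25} = 2·2^24 = 33554432.

33554432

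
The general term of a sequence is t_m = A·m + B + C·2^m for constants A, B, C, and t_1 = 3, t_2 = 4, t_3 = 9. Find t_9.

Write the equations: A + B + 2C = 3; 2A + B + 4C = 4; 3A + B + 8C = 9.
Subtracting the first from the second: A + 2C = 1.
Subtracting the second from the third: A + 4C = 5.
Solving: C = 2, A = -3, then B = 2.
Therefore t_9 = -27 + 2 + 2·512 = 999.

999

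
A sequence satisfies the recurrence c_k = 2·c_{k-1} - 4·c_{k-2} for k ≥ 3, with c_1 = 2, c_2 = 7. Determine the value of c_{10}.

c_3 = 6; c_4 = -16; c_5 = -56; c_6 = -48; c_7 = 128; c_8 = 448; c_9 = 384; c_{10} = -1024.

-1024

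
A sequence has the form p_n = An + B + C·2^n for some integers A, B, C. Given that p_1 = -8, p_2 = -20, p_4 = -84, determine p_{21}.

Plug in n = 1, 2, 4: A + B + 2C = -8; 2A + B + 4C = -20; 4A + B + 16C = -84.
Subtracting the first from the second: A + 2C = -12.
Subtracting the second from the third: 2A + 12C = -64.
Solving: C = -5, A = -2, then B = 4.
Therefore p_{21} = -42 + 4 + (-5)·2097152 = -10485798.

-10485798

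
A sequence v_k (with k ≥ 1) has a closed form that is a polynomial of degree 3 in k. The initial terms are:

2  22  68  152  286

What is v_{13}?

4598

1st diffs: 20, 46, 84, 134.
2nd diffs: 26, 38, 50.
3rd diffs: 12, 12 (constant).
Newton forward-difference form: v_k = 2 + 20·C(k-1,1) + 26·C(k-1,2) + 12·C(k-1,3).
At k = 13: k-1 = 12, so v_{13} = 2 + 240 + 1716 + 2640 = 4598.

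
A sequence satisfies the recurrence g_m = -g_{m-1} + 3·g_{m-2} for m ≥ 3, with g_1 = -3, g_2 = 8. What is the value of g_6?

Step forward from the initial values:
g_3 = -17;  g_4 = 41;  g_5 = -92;  g_6 = 215.

215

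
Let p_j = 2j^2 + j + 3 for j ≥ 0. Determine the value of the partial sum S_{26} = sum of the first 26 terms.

11453

Over j = 0..25: Σj = 325, Σj² = 5525.
Total = (2)·5525 + (1)·325 + (3)·26 = 11453.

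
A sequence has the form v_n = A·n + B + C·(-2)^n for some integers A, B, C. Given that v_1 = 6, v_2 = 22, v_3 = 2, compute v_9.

-982

Plug in n = 1, 2, 3: A + B - 2C = 6; 2A + B + 4C = 22; 3A + B - 8C = 2.
Subtracting the first from the second: A + 6C = 16.
Subtracting the second from the third: A - 12C = -20.
Solving: C = 2, A = 4, then B = 6.
So v_n = 4·n + 6 + 2·(-2)^n; at n=9 this is -982.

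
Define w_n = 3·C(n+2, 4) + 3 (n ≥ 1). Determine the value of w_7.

C(9, 4) = 126, so w_7 = 381.

381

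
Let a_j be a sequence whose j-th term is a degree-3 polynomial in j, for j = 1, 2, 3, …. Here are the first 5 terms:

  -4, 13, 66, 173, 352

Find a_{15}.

10062

1st diffs: 17, 53, 107, 179.
2nd diffs: 36, 54, 72.
3rd diffs: 18, 18 (constant).
So a_j = 3j^3 - 4j - 3.
Evaluating at j = 15 gives a_{15} = 10062.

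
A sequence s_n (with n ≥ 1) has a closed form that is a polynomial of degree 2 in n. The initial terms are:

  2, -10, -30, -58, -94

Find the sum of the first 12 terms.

-2528

1st diffs: -12, -20, -28, -36.
2nd diffs: -8, -8, -8 (constant).
So s_n = -4n^2 + 6.
Continuing: …, -138, -190, -250, -318, …, s_{12} = -570.
Summing n = 1..12 (12 terms) gives -2528.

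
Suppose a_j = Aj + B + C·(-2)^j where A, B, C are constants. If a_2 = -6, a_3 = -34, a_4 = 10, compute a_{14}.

The three given values yield: 2A + B + 4C = -6; 3A + B - 8C = -34; 4A + B + 16C = 10.
Subtracting the first from the second: A - 12C = -28.
Subtracting the second from the third: A + 24C = 44.
Solving: C = 2, A = -4, then B = -6.
So a_j = -4·j + (-6) + 2·(-2)^j; at j=14 this is 32706.

32706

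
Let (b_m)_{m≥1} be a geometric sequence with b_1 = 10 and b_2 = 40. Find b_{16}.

Common ratio r = 4.
b_m = 10·4^(m-1).
b_{16} = 10·4^15 = 10737418240.

10737418240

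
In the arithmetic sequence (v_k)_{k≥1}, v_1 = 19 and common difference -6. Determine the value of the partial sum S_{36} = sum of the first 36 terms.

v_k = 19 + (k - 1)·(-6).
v_{36} = -191; S = 36·(19 + (-191))/2 = -3096.

-3096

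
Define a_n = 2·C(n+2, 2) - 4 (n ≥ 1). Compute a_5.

38

C(7, 2) = 21, so a_5 = 38.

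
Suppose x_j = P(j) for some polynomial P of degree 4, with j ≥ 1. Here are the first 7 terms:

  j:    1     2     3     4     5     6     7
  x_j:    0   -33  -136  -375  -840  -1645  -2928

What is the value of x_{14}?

-41925

1st diffs: -33, -103, -239, -465, -805, -1283.
2nd diffs: -70, -136, -226, -340, -478.
3rd diffs: -66, -90, -114, -138.
4th diffs: -24, -24, -24 (constant).
Newton forward-difference form: x_j = (-33)·C(j-1,1) + (-70)·C(j-1,2) + (-66)·C(j-1,3) + (-24)·C(j-1,4).
At j = 14: j-1 = 13, so x_{14} = -429 - 5460 - 18876 - 17160 = -41925.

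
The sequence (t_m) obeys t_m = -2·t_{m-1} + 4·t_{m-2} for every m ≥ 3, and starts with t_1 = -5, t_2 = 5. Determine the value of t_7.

Compute successive terms:
t_3 = -30;  t_4 = 80;  t_5 = -280;  t_6 = 880;  t_7 = -2880.

-2880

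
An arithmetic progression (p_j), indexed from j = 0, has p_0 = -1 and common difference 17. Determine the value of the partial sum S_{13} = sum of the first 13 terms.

1313

p_j = -1 + (j - 0)·17.
p_{12} = 203; S = 13·(-1 + 203)/2 = 1313.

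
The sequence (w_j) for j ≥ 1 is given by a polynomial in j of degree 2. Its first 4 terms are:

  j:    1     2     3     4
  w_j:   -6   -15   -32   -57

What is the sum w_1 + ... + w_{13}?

-3068

1st diffs: -9, -17, -25.
2nd diffs: -8, -8 (constant).
Newton forward-difference form: w_j = -6 + (-9)·C(j-1,1) + (-8)·C(j-1,2).
Continuing: …, -90, -131, -180, -237, …, w_{13} = -642.
Summing j = 1..13 (13 terms) gives -3068.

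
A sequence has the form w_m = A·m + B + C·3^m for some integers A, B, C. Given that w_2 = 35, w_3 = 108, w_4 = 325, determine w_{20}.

The three given values yield: 2A + B + 9C = 35; 3A + B + 27C = 108; 4A + B + 81C = 325.
Subtracting the first from the second: A + 18C = 73.
Subtracting the second from the third: A + 54C = 217.
Solving: C = 4, A = 1, then B = -3.
So w_m = 1·m + (-3) + 4·3^m; at m=20 this is 13947137621.

13947137621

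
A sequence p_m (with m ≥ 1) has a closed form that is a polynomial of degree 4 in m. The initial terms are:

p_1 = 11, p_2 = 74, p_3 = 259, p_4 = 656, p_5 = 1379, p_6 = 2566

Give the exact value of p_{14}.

1st diffs: 63, 185, 397, 723, 1187.
2nd diffs: 122, 212, 326, 464.
3rd diffs: 90, 114, 138.
4th diffs: 24, 24 (constant).
So p_m = m^4 + 5m^3 + 6m^2 - 5m + 4.
Evaluating at m = 14 gives p_{14} = 53246.

53246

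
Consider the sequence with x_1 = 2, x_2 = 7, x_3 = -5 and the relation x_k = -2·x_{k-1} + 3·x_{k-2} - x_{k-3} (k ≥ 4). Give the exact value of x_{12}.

Applying the relation repeatedly:
x_4 = 29;  x_5 = -80;  x_6 = 252;  x_7 = -773;  x_8 = 2382;  x_9 = -7335;  x_{10} = 22589;  x_{11} = -69565;  x_{12} = 214232.

214232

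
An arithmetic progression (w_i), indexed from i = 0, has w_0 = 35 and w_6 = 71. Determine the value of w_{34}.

239

Common difference d = (71 - 35) / (6 - 0) = 6.
w_i = 35 + (i - 0)·6.
w_{34} = 35 + 34·6 = 239.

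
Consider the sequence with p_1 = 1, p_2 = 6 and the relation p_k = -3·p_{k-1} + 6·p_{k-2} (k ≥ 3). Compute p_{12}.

Iterate the recurrence:
p_3 = -12  p_4 = 72  p_5 = -288  p_6 = 1296  p_7 = -5616  p_8 = 24624  p_9 = -107568  p_{10} = 470448  p_{11} = -2056752  p_{12} = 8992944.

8992944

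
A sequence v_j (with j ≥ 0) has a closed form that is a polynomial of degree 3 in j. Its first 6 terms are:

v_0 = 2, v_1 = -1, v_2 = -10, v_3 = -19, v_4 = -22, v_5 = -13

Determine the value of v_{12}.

890

1st diffs: -3, -9, -9, -3, 9.
2nd diffs: -6, 0, 6, 12.
3rd diffs: 6, 6, 6 (constant).
So v_j = j^3 - 6j^2 + 2j + 2.
Evaluating at j = 12 gives v_{12} = 890.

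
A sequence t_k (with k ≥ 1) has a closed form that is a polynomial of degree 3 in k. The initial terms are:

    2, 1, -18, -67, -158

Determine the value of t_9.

1st diffs: -1, -19, -49, -91.
2nd diffs: -18, -30, -42.
3rd diffs: -12, -12 (constant).
Newton forward-difference form: t_k = 2 + (-1)·C(k-1,1) + (-18)·C(k-1,2) + (-12)·C(k-1,3).
At k = 9: k-1 = 8, so t_9 = 2 - 8 - 504 - 672 = -1182.

-1182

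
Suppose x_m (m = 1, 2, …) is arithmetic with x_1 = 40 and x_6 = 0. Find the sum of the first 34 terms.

Common difference d = (0 - 40) / (6 - 1) = -8.
x_m = 40 + (m - 1)·(-8).
x_{34} = -224; S = 34·(40 + (-224))/2 = -3128.

-3128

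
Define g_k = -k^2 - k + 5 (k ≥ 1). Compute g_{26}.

g_{26} = -1·26^2 - 1·26 + 5 = -697.

-697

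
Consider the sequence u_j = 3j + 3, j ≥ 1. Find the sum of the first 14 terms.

357

Over j = 1..14: Σj = 105.
Total = (3)·105 + (3)·14 = 357.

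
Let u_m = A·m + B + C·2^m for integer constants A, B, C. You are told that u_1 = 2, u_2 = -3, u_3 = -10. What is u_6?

-75

At m = 1, 2, 3: A + B + 2C = 2; 2A + B + 4C = -3; 3A + B + 8C = -10.
Subtracting the first from the second: A + 2C = -5.
Subtracting the second from the third: A + 4C = -7.
Solving: C = -1, A = -3, then B = 7.
Therefore u_6 = -18 + 7 + (-1)·64 = -75.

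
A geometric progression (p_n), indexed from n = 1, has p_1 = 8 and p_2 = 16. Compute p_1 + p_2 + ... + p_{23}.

67108856

Common ratio r = 2.
p_n = 8·2^(n-1).
S = 8·(2^23 - 1)/(2 - 1) = 8·(8388608 - 1)/(1) = 67108856.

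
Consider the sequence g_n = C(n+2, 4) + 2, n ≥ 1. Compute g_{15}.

C(17, 4) = 2380, so g_{15} = 2382.

2382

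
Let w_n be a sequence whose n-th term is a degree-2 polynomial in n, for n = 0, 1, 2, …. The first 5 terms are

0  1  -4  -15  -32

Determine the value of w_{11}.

1st diffs: 1, -5, -11, -17.
2nd diffs: -6, -6, -6 (constant).
Newton forward-difference form: w_n = 1·C(n,1) + (-6)·C(n,2).
At n = 11: n = 11, so w_{11} = 11 - 330 = -319.

-319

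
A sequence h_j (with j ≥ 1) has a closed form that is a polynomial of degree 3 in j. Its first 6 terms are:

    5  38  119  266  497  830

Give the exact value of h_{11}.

1st diffs: 33, 81, 147, 231, 333.
2nd diffs: 48, 66, 84, 102.
3rd diffs: 18, 18, 18 (constant).
Newton forward-difference form: h_j = 5 + 33·C(j-1,1) + 48·C(j-1,2) + 18·C(j-1,3).
At j = 11: j-1 = 10, so h_{11} = 5 + 330 + 2160 + 2160 = 4655.

4655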